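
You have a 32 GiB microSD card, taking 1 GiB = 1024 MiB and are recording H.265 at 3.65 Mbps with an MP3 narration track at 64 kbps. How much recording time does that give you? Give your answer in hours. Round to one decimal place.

Audio: 64 kbps = 0.064 Mbps.
Total bitrate: 3.65 + 0.064 = 3.714 Mbps.
Capacity: 32 GiB = 274,878 Mb.
Recording time: 274,878 / 3.714 = 74,011 s ≈ 20.6 hours.

20.6 hours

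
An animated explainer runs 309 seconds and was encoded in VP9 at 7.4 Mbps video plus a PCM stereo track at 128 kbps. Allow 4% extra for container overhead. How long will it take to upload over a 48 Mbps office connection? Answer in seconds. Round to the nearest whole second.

Audio: 128 kbps = 0.128 Mbps.
Total bitrate: 7.528 Mbps.
File: 7.528 Mbps × 309 s = 2326.2 Mb.
With 4% container overhead: ×1.04. → 2419.2 Mb.
At 48 Mbps: 2419.2 / 48 = 50.4 s ≈ 50.4 seconds.

50 seconds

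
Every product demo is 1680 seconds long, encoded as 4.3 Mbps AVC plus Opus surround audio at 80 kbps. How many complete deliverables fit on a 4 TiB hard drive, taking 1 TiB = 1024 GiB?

4781

Audio: 80 kbps = 0.080 Mbps.
Total bitrate: 4.380 Mbps.
Per item: 4.380 Mbps × 1680 s = 7,358 Mb = 919.8 MB.
Capacity: 4 TiB = 35,184,372 Mb; 4781.52 items → 4781 complete.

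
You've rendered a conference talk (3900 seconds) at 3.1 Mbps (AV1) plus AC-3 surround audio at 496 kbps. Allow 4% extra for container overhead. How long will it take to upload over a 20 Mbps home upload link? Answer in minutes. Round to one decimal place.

Audio: 496 kbps = 0.496 Mbps.
Total bitrate: 3.596 Mbps.
File: 3.596 Mbps × 3900 s = 14024.4 Mb.
With 4% container overhead: ×1.04. → 14585.4 Mb.
At 20 Mbps: 14585.4 / 20 = 729.3 s ≈ 12.2 minutes.

12.2 minutes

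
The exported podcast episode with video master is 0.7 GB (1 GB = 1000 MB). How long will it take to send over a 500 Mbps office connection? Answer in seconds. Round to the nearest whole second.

11 seconds

File: 0.7 GB = 5600.0 Mb.
At 500 Mbps: 5600.0 / 500 = 11.2 s ≈ 11.2 seconds.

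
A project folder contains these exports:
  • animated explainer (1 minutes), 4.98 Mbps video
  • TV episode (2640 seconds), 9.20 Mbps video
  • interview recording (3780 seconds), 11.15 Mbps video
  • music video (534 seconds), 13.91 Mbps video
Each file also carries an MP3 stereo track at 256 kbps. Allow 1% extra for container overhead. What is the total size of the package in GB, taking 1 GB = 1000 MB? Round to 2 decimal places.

Audio: 256 kbps = 0.256 Mbps.
animated explainer: 5.236 Mbps × 60 s × 1.01 = 317.3 Mb
TV episode: 9.456 Mbps × 2640 s × 1.01 = 25213.5 Mb
interview recording: 11.406 Mbps × 3780 s × 1.01 = 43545.8 Mb
music video: 14.166 Mbps × 534 s × 1.01 = 7640.3 Mb
Total: 76716.9 Mb = 9589.6 MB.
= 9.590 GB.

9.59 GB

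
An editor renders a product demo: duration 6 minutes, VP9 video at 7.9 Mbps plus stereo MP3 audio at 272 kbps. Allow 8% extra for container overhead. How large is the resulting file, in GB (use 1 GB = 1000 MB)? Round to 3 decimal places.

6 min = 360 s
Audio: 272 kbps = 0.272 Mbps.
Total bitrate: 7.9 + 0.272 = 8.172 Mbps.
Stream data: 8.172 Mbps × 360 s = 2941.9 Mb.
With 8% container overhead: ×1.08.
3,177 Mb ÷ 8 = 397.2 MB → 0.3972 GB.

0.397 GB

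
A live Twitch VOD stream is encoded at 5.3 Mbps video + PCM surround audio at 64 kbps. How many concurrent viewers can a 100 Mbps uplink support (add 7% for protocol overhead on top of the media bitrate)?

17

Audio: 64 kbps = 0.064 Mbps.
Per-viewer media rate: 5.364 Mbps.
On the wire with 7% overhead: 5.739 Mbps.
100 Mbps = 100.0 Mbps; 100.0 / 5.739 = 17.42 → 17 viewers.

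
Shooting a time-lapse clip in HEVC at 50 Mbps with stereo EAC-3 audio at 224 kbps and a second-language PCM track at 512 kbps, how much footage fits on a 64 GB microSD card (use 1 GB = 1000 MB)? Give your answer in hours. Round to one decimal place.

Audio total: 224 + 512 = 736 kbps = 0.736 Mbps.
Total bitrate: 50 + 0.736 = 50.736 Mbps.
Capacity: 64 GB = 512,000 Mb.
Recording time: 512,000 / 50.736 = 10,091 s ≈ 2.80 hours.

2.8 hours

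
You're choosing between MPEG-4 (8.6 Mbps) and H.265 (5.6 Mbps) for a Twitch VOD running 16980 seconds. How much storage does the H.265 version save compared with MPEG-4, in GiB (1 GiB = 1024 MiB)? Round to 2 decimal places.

5.93 GiB

MPEG-4: 8.600 Mbps × 16980 s = 146028.0 Mb = 17.000 GiB.
H.265: 5.600 Mbps × 16980 s = 95088.0 Mb = 11.070 GiB.
Saving: 17.000 − 11.070 = 5.930 GiB.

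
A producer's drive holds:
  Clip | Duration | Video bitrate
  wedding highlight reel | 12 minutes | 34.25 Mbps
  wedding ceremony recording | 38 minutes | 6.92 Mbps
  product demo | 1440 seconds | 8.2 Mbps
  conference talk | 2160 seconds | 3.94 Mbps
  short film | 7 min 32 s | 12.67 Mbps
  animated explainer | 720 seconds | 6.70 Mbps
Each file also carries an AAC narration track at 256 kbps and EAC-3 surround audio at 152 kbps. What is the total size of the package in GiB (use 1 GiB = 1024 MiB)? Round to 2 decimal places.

8.67 GiB

Audio total: 256 + 152 = 408 kbps = 0.408 Mbps.
wedding highlight reel: 34.658 Mbps × 720 s = 24953.8 Mb
wedding ceremony recording: 7.328 Mbps × 2280 s = 16707.8 Mb
product demo: 8.608 Mbps × 1440 s = 12395.5 Mb
conference talk: 4.348 Mbps × 2160 s = 9391.7 Mb
short film: 13.078 Mbps × 452 s = 5911.3 Mb
animated explainer: 7.108 Mbps × 720 s = 5117.8 Mb
Total: 74477.8 Mb = 9309.7 MB.
= 8.670 GiB.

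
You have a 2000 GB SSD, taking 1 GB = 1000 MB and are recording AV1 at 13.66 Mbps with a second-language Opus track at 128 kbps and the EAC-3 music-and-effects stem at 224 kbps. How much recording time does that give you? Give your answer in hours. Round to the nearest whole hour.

317 hours

Audio total: 128 + 224 = 352 kbps = 0.352 Mbps.
Total bitrate: 13.66 + 0.352 = 14.012 Mbps.
Capacity: 2000 GB = 16,000,000 Mb.
Recording time: 16,000,000 / 14.012 = 1,141,878 s ≈ 317 hours.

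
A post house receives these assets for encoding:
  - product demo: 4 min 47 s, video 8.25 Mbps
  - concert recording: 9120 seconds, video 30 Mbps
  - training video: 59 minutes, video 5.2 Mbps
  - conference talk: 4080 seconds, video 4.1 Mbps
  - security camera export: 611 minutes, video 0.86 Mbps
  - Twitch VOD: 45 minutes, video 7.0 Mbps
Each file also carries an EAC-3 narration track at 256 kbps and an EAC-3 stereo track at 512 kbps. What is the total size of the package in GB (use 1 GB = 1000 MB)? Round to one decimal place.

Audio total: 256 + 512 = 768 kbps = 0.768 Mbps.
product demo: 9.018 Mbps × 287 s = 2588.2 Mb
concert recording: 30.768 Mbps × 9120 s = 280604.2 Mb
training video: 5.968 Mbps × 3540 s = 21126.7 Mb
conference talk: 4.868 Mbps × 4080 s = 19861.4 Mb
security camera export: 1.628 Mbps × 36660 s = 59682.5 Mb
Twitch VOD: 7.768 Mbps × 2700 s = 20973.6 Mb
Total: 404836.6 Mb = 50604.6 MB.
= 50.60 GB.

50.6 GB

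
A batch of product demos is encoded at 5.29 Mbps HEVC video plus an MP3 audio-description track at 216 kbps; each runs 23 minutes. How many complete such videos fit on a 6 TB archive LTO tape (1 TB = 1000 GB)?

23 min = 1380 s
Audio: 216 kbps = 0.216 Mbps.
Total bitrate: 5.506 Mbps.
Per item: 5.506 Mbps × 1380 s = 7,598 Mb = 949.8 MB.
Capacity: 6 TB = 48,000,000 Mb; 6317.22 items → 6317 complete.

6317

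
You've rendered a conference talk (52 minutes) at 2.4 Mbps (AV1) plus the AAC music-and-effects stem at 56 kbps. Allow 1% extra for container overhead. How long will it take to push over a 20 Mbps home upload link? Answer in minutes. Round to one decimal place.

6.4 minutes

52 min = 3120 s
Audio: 56 kbps = 0.056 Mbps.
Total bitrate: 2.456 Mbps.
File: 2.456 Mbps × 3120 s = 7662.7 Mb.
With 1% container overhead: ×1.01. → 7739.3 Mb.
At 20 Mbps: 7739.3 / 20 = 387.0 s ≈ 6.45 minutes.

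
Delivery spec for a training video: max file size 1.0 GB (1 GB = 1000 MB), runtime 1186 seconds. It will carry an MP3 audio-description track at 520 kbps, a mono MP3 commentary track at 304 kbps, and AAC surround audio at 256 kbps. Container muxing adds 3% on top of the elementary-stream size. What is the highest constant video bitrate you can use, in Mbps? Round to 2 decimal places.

Budget: 1.0 GB = 8000.0 Mb.
Stream payload after overhead: 8000.0 / 1.03 = 7767.0 Mb.
Total bitrate budget: 7767.0 Mb / 1186 s = 6.549 Mbps.
Audio total: 520 + 304 + 256 = 1080 kbps = 1.080 Mbps.
Video: 6.549 − 1.080 = 5.469 Mbps.

5.47 Mbps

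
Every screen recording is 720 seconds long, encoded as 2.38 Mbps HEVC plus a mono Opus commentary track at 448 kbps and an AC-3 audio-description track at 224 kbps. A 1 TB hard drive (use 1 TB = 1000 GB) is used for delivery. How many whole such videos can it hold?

Audio total: 448 + 224 = 672 kbps = 0.672 Mbps.
Total bitrate: 3.052 Mbps.
Per item: 3.052 Mbps × 720 s = 2,197 Mb = 274.7 MB.
Capacity: 1 TB = 8,000,000 Mb; 3640.60 items → 3640 complete.

3640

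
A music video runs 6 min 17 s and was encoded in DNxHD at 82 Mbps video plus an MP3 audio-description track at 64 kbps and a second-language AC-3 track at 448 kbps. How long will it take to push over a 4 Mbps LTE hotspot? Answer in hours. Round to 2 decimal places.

2.16 hours

6 min 17 s = 377 s
Audio total: 64 + 448 = 512 kbps = 0.512 Mbps.
Total bitrate: 82.512 Mbps.
File: 82.512 Mbps × 377 s = 31107.0 Mb.
At 4 Mbps: 31107.0 / 4 = 7776.8 s ≈ 2.16 hours.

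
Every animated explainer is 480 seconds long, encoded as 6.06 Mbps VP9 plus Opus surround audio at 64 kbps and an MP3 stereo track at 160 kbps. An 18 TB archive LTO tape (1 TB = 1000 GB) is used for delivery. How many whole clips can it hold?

Audio total: 64 + 160 = 224 kbps = 0.224 Mbps.
Total bitrate: 6.284 Mbps.
Per item: 6.284 Mbps × 480 s = 3,016 Mb = 377.0 MB.
Capacity: 18 TB = 144,000,000 Mb; 47740.29 items → 47740 complete.

47740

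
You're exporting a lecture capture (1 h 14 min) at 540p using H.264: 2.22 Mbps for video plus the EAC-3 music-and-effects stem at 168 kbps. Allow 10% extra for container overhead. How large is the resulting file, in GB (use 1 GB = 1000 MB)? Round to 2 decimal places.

1.46 GB

1 h 14 min = 74 min = 4440 s
Audio: 168 kbps = 0.168 Mbps.
Total bitrate: 2.22 + 0.168 = 2.388 Mbps.
Stream data: 2.388 Mbps × 4440 s = 10602.7 Mb.
With 10% container overhead: ×1.10.
11,663 Mb ÷ 8 = 1,458 MB → 1.458 GB.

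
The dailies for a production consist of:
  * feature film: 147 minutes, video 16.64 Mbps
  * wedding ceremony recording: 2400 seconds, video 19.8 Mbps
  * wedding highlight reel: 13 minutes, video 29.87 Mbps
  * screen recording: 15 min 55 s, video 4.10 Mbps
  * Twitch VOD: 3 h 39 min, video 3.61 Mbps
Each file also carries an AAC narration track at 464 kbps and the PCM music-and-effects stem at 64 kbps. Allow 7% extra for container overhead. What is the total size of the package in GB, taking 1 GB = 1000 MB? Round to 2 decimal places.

Audio total: 464 + 64 = 528 kbps = 0.528 Mbps.
feature film: 17.168 Mbps × 8820 s × 1.07 = 162021.3 Mb
wedding ceremony recording: 20.328 Mbps × 2400 s × 1.07 = 52202.3 Mb
wedding highlight reel: 30.398 Mbps × 780 s × 1.07 = 25370.2 Mb
screen recording: 4.628 Mbps × 955 s × 1.07 = 4729.1 Mb
Twitch VOD: 4.138 Mbps × 13140 s × 1.07 = 58179.5 Mb
Total: 302502.3 Mb = 37812.8 MB.
= 37.81 GB.

37.81 GB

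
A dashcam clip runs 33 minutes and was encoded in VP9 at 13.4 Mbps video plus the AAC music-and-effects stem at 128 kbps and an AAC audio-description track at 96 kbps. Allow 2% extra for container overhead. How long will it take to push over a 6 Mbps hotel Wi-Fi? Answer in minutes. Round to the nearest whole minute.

33 min = 1980 s
Audio total: 128 + 96 = 224 kbps = 0.224 Mbps.
Total bitrate: 13.624 Mbps.
File: 13.624 Mbps × 1980 s = 26975.5 Mb.
With 2% container overhead: ×1.02. → 27515.0 Mb.
At 6 Mbps: 27515.0 / 6 = 4585.8 s ≈ 76.4 minutes.

76 minutes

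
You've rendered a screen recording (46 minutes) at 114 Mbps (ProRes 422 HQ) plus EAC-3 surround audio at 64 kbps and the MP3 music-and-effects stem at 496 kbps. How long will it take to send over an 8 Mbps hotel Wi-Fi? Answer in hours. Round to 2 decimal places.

46 min = 2760 s
Audio total: 64 + 496 = 560 kbps = 0.560 Mbps.
Total bitrate: 114.560 Mbps.
File: 114.560 Mbps × 2760 s = 316185.6 Mb.
At 8 Mbps: 316185.6 / 8 = 39523.2 s ≈ 11 hours.

10.98 hours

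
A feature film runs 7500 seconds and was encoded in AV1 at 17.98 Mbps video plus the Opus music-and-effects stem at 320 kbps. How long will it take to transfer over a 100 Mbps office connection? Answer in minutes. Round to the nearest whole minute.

Audio: 320 kbps = 0.320 Mbps.
Total bitrate: 18.300 Mbps.
File: 18.300 Mbps × 7500 s = 137250.0 Mb.
At 100 Mbps: 137250.0 / 100 = 1372.5 s ≈ 22.9 minutes.

23 minutes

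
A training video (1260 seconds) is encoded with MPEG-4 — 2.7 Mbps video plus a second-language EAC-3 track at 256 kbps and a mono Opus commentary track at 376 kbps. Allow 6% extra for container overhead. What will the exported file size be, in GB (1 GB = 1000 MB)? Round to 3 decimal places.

Audio total: 256 + 376 = 632 kbps = 0.632 Mbps.
Total bitrate: 2.7 + 0.632 = 3.332 Mbps.
Stream data: 3.332 Mbps × 1260 s = 4198.3 Mb.
With 6% container overhead: ×1.06.
4,450 Mb ÷ 8 = 556.3 MB → 0.5563 GB.

0.556 GB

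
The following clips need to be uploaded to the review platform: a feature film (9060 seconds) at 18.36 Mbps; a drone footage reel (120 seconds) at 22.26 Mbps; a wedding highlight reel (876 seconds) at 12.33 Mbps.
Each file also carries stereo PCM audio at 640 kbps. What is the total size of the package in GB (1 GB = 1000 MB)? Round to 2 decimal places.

Audio: 640 kbps = 0.640 Mbps.
feature film: 19.000 Mbps × 9060 s = 172140.0 Mb
drone footage reel: 22.900 Mbps × 120 s = 2748.0 Mb
wedding highlight reel: 12.970 Mbps × 876 s = 11361.7 Mb
Total: 186249.7 Mb = 23281.2 MB.
= 23.28 GB.

23.28 GB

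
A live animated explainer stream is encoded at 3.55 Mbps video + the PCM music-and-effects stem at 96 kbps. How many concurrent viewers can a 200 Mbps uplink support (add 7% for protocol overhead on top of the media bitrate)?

Audio: 96 kbps = 0.096 Mbps.
Per-viewer media rate: 3.646 Mbps.
On the wire with 7% overhead: 3.901 Mbps.
200 Mbps = 200.0 Mbps; 200.0 / 3.901 = 51.27 → 51 viewers.

51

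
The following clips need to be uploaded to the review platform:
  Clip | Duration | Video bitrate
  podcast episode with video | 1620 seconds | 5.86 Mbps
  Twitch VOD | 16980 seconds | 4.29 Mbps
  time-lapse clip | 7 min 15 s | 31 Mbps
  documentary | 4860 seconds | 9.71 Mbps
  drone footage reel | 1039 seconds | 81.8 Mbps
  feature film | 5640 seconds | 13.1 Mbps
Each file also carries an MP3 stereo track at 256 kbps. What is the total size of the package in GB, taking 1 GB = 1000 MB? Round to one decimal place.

38.7 GB

Audio: 256 kbps = 0.256 Mbps.
podcast episode with video: 6.116 Mbps × 1620 s = 9907.9 Mb
Twitch VOD: 4.546 Mbps × 16980 s = 77191.1 Mb
time-lapse clip: 31.256 Mbps × 435 s = 13596.4 Mb
documentary: 9.966 Mbps × 4860 s = 48434.8 Mb
drone footage reel: 82.056 Mbps × 1039 s = 85256.2 Mb
feature film: 13.356 Mbps × 5640 s = 75327.8 Mb
Total: 309714.1 Mb = 38714.3 MB.
= 38.71 GB.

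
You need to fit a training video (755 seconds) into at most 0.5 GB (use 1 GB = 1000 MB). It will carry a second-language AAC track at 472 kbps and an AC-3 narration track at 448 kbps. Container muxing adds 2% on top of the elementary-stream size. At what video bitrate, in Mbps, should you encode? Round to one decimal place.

4.3 Mbps

Budget: 0.5 GB = 4000.0 Mb.
Stream payload after overhead: 4000.0 / 1.02 = 3921.6 Mb.
Total bitrate budget: 3921.6 Mb / 755 s = 5.194 Mbps.
Audio total: 472 + 448 = 920 kbps = 0.920 Mbps.
Video: 5.194 − 0.920 = 4.274 Mbps.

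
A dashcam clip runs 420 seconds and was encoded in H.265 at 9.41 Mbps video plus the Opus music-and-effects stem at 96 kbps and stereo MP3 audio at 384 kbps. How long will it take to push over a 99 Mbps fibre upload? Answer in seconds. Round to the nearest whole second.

42 seconds

Audio total: 96 + 384 = 480 kbps = 0.480 Mbps.
Total bitrate: 9.890 Mbps.
File: 9.890 Mbps × 420 s = 4153.8 Mb.
At 99 Mbps: 4153.8 / 99 = 42.0 s ≈ 42 seconds.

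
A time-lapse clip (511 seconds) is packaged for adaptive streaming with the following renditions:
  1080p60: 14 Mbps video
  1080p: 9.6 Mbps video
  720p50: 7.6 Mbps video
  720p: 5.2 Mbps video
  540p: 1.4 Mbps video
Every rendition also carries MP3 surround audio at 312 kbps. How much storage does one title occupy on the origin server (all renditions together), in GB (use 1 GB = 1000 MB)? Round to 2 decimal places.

2.51 GB

Audio: 312 kbps = 0.312 Mbps.
Sum of rendition bitrates: (14+0.312) + (9.6+0.312) + (7.6+0.312) + (5.2+0.312) + (1.4+0.312) = 39.360 Mbps.
× 511 s = 20,113 Mb = 2,514 MB = 2.514 GB.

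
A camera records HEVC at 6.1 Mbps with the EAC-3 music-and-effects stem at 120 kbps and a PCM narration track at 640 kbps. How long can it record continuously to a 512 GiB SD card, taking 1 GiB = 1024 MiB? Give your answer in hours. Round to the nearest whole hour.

178 hours

Audio total: 120 + 640 = 760 kbps = 0.760 Mbps.
Total bitrate: 6.1 + 0.760 = 6.860 Mbps.
Capacity: 512 GiB = 4,398,047 Mb.
Recording time: 4,398,047 / 6.860 = 641,115 s ≈ 178 hours.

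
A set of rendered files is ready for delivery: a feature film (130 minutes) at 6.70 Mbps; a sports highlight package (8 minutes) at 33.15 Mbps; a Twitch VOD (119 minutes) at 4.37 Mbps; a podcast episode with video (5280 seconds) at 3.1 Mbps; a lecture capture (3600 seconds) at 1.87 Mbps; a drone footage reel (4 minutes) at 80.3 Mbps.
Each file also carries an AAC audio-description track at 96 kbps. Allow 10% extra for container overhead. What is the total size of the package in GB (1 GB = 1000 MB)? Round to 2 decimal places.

Audio: 96 kbps = 0.096 Mbps.
feature film: 6.796 Mbps × 7800 s × 1.10 = 58309.7 Mb
sports highlight package: 33.246 Mbps × 480 s × 1.10 = 17553.9 Mb
Twitch VOD: 4.466 Mbps × 7140 s × 1.10 = 35076.0 Mb
podcast episode with video: 3.196 Mbps × 5280 s × 1.10 = 18562.4 Mb
lecture capture: 1.966 Mbps × 3600 s × 1.10 = 7785.4 Mb
drone footage reel: 80.396 Mbps × 240 s × 1.10 = 21224.5 Mb
Total: 158511.8 Mb = 19814.0 MB.
= 19.81 GB.

19.81 GB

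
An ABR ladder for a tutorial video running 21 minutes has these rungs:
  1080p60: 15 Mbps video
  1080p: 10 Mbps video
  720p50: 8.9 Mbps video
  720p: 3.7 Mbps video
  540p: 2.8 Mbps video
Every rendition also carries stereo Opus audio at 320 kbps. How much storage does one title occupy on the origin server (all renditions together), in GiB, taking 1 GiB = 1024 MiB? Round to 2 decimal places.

6.16 GiB

21 min = 1260 s
Audio: 320 kbps = 0.320 Mbps.
Sum of rendition bitrates: (15+0.320) + (10+0.320) + (8.9+0.320) + (3.7+0.320) + (2.8+0.320) = 42.000 Mbps.
× 1260 s = 52,920 Mb = 6,615 MB = 6.161 GiB.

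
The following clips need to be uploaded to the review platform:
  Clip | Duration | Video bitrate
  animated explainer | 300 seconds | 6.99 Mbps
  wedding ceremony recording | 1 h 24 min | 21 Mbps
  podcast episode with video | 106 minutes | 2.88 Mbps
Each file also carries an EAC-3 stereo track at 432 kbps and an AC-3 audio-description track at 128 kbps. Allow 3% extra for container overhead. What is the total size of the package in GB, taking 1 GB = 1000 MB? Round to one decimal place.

17.1 GB

Audio total: 432 + 128 = 560 kbps = 0.560 Mbps.
animated explainer: 7.550 Mbps × 300 s × 1.03 = 2332.9 Mb
wedding ceremony recording: 21.560 Mbps × 5040 s × 1.03 = 111922.3 Mb
podcast episode with video: 3.440 Mbps × 6360 s × 1.03 = 22534.8 Mb
Total: 136790.0 Mb = 17098.7 MB.
= 17.10 GB.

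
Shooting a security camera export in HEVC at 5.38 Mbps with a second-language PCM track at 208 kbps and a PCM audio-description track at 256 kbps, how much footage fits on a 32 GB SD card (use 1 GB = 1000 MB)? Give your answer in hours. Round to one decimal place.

12.2 hours

Audio total: 208 + 256 = 464 kbps = 0.464 Mbps.
Total bitrate: 5.38 + 0.464 = 5.844 Mbps.
Capacity: 32 GB = 256,000 Mb.
Recording time: 256,000 / 5.844 = 43,806 s ≈ 12.2 hours.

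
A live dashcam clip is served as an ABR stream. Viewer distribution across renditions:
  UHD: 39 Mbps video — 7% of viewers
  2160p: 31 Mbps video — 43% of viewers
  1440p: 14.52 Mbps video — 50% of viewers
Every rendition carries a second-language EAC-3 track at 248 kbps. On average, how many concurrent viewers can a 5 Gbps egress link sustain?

212

Audio: 248 kbps = 0.248 Mbps.
Average per-viewer bitrate: 0.07×39.248 + 0.43×31.248 + 0.50×14.768 = 23.568 Mbps.
5 Gbps = 5,000 Mbps; 5,000 / 23.568 = 212.15 → 212.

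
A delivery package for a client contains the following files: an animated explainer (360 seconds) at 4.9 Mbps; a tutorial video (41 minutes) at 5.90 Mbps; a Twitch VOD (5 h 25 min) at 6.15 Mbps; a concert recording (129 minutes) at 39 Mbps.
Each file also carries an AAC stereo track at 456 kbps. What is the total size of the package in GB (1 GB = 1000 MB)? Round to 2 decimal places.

56.47 GB

Audio: 456 kbps = 0.456 Mbps.
animated explainer: 5.356 Mbps × 360 s = 1928.2 Mb
tutorial video: 6.356 Mbps × 2460 s = 15635.8 Mb
Twitch VOD: 6.606 Mbps × 19500 s = 128817.0 Mb
concert recording: 39.456 Mbps × 7740 s = 305389.4 Mb
Total: 451770.4 Mb = 56471.3 MB.
= 56.47 GB.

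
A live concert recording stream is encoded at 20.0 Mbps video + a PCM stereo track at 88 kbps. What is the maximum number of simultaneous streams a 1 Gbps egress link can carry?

49

Audio: 88 kbps = 0.088 Mbps.
Per-viewer media rate: 20.088 Mbps.
1 Gbps = 1,000 Mbps; 1,000 / 20.088 = 49.78 → 49 viewers.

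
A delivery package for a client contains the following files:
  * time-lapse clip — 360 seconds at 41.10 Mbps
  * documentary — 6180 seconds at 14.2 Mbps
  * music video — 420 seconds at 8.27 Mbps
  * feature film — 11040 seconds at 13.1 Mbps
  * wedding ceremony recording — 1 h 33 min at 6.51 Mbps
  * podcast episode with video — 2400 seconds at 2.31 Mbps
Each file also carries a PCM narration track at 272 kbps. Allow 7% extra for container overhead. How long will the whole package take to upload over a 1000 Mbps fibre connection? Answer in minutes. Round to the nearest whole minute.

5 minutes

Audio: 272 kbps = 0.272 Mbps.
time-lapse clip: 41.372 Mbps × 360 s × 1.07 = 15936.5 Mb
documentary: 14.472 Mbps × 6180 s × 1.07 = 95697.5 Mb
music video: 8.542 Mbps × 420 s × 1.07 = 3838.8 Mb
feature film: 13.372 Mbps × 11040 s × 1.07 = 157960.8 Mb
wedding ceremony recording: 6.782 Mbps × 5580 s × 1.07 = 40492.6 Mb
podcast episode with video: 2.582 Mbps × 2400 s × 1.07 = 6630.6 Mb
Total: 320556.8 Mb = 40069.6 MB.
At 1000 Mbps: 320556.8 / 1000 = 321 s ≈ 5.34 minutes.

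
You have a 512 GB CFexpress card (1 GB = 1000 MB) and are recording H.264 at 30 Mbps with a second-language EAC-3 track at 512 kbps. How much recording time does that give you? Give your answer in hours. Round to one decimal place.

Audio: 512 kbps = 0.512 Mbps.
Total bitrate: 30 + 0.512 = 30.512 Mbps.
Capacity: 512 GB = 4,096,000 Mb.
Recording time: 4,096,000 / 30.512 = 134,242 s ≈ 37.3 hours.

37.3 hours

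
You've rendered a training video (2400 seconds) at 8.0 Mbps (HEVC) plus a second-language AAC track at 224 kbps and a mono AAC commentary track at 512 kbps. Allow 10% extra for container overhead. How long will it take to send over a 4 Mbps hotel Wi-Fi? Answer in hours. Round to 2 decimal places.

Audio total: 224 + 512 = 736 kbps = 0.736 Mbps.
Total bitrate: 8.736 Mbps.
File: 8.736 Mbps × 2400 s = 20966.4 Mb.
With 10% container overhead: ×1.10. → 23063.0 Mb.
At 4 Mbps: 23063.0 / 4 = 5765.8 s ≈ 1.6 hours.

1.60 hours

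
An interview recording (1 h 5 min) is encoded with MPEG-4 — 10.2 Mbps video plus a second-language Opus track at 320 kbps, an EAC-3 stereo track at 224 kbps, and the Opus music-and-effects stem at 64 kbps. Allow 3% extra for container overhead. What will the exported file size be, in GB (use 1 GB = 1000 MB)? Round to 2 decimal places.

5.43 GB

1 h 5 min = 65 min = 3900 s
Audio total: 320 + 224 + 64 = 608 kbps = 0.608 Mbps.
Total bitrate: 10.2 + 0.608 = 10.808 Mbps.
Stream data: 10.808 Mbps × 3900 s = 42151.2 Mb.
With 3% container overhead: ×1.03.
43,416 Mb ÷ 8 = 5,427 MB → 5.427 GB.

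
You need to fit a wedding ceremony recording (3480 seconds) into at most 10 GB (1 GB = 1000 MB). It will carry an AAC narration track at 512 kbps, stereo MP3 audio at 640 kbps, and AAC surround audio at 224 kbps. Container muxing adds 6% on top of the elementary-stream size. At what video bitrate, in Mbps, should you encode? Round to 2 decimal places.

20.31 Mbps

Budget: 10 GB = 80000.0 Mb.
Stream payload after overhead: 80000.0 / 1.06 = 75471.7 Mb.
Total bitrate budget: 75471.7 Mb / 3480 s = 21.687 Mbps.
Audio total: 512 + 640 + 224 = 1376 kbps = 1.376 Mbps.
Video: 21.687 − 1.376 = 20.311 Mbps.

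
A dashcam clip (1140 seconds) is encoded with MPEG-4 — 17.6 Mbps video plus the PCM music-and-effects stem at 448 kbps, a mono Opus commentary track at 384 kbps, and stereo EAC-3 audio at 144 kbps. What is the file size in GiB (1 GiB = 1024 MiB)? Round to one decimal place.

2.5 GiB

Audio total: 448 + 384 + 144 = 976 kbps = 0.976 Mbps.
Total bitrate: 17.6 + 0.976 = 18.576 Mbps.
Stream data: 18.576 Mbps × 1140 s = 21176.6 Mb.
21,177 Mb = 2,647,080,000 bytes ÷ 1,073,741,824 = 2.465 GiB.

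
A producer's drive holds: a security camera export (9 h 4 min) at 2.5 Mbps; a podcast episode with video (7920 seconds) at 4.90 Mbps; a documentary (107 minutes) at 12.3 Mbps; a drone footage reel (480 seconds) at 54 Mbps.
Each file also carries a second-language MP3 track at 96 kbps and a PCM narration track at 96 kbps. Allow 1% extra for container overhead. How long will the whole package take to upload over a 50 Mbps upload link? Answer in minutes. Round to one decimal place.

Audio total: 96 + 96 = 192 kbps = 0.192 Mbps.
security camera export: 2.692 Mbps × 32640 s × 1.01 = 88745.5 Mb
podcast episode with video: 5.092 Mbps × 7920 s × 1.01 = 40731.9 Mb
documentary: 12.492 Mbps × 6420 s × 1.01 = 81000.6 Mb
drone footage reel: 54.192 Mbps × 480 s × 1.01 = 26272.3 Mb
Total: 236750.4 Mb = 29593.8 MB.
At 50 Mbps: 236750.4 / 50 = 4735 s ≈ 78.9 minutes.

78.9 minutes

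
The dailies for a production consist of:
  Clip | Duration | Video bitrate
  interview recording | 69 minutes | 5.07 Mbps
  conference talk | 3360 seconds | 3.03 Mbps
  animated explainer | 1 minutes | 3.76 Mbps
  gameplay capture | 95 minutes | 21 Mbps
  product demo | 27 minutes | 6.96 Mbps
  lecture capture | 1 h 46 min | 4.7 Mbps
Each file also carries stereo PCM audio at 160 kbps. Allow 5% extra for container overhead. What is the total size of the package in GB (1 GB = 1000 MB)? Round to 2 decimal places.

25.68 GB

Audio: 160 kbps = 0.160 Mbps.
interview recording: 5.230 Mbps × 4140 s × 1.05 = 22734.8 Mb
conference talk: 3.190 Mbps × 3360 s × 1.05 = 11254.3 Mb
animated explainer: 3.920 Mbps × 60 s × 1.05 = 247.0 Mb
gameplay capture: 21.160 Mbps × 5700 s × 1.05 = 126642.6 Mb
product demo: 7.120 Mbps × 1620 s × 1.05 = 12111.1 Mb
lecture capture: 4.860 Mbps × 6360 s × 1.05 = 32455.1 Mb
Total: 205444.9 Mb = 25680.6 MB.
= 25.68 GB.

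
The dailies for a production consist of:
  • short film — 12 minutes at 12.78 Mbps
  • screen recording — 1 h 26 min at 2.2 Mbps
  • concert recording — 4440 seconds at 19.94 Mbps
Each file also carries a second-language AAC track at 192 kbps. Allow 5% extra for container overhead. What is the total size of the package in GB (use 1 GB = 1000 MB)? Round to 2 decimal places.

14.58 GB

Audio: 192 kbps = 0.192 Mbps.
short film: 12.972 Mbps × 720 s × 1.05 = 9806.8 Mb
screen recording: 2.392 Mbps × 5160 s × 1.05 = 12959.9 Mb
concert recording: 20.132 Mbps × 4440 s × 1.05 = 93855.4 Mb
Total: 116622.1 Mb = 14577.8 MB.
= 14.58 GB.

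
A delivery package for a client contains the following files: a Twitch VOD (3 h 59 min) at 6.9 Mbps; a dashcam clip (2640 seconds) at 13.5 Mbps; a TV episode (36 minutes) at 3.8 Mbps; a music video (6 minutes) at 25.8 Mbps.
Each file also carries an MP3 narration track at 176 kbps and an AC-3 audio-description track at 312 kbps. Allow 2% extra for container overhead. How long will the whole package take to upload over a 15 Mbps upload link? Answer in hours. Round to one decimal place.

3.1 hours

Audio total: 176 + 312 = 488 kbps = 0.488 Mbps.
Twitch VOD: 7.388 Mbps × 14340 s × 1.02 = 108062.8 Mb
dashcam clip: 13.988 Mbps × 2640 s × 1.02 = 37666.9 Mb
TV episode: 4.288 Mbps × 2160 s × 1.02 = 9447.3 Mb
music video: 26.288 Mbps × 360 s × 1.02 = 9653.0 Mb
Total: 164830.0 Mb = 20603.7 MB.
At 15 Mbps: 164830.0 / 15 = 10989 s ≈ 3.05 hours.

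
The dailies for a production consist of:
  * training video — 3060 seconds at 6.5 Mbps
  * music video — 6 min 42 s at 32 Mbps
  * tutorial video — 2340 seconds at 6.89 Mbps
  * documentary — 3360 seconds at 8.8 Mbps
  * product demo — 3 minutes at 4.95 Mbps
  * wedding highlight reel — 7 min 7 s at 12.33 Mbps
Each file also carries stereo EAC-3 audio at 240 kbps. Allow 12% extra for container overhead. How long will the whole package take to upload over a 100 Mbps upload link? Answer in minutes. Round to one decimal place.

16.2 minutes

Audio: 240 kbps = 0.240 Mbps.
training video: 6.740 Mbps × 3060 s × 1.12 = 23099.3 Mb
music video: 32.240 Mbps × 402 s × 1.12 = 14515.7 Mb
tutorial video: 7.130 Mbps × 2340 s × 1.12 = 18686.3 Mb
documentary: 9.040 Mbps × 3360 s × 1.12 = 34019.3 Mb
product demo: 5.190 Mbps × 180 s × 1.12 = 1046.3 Mb
wedding highlight reel: 12.570 Mbps × 427 s × 1.12 = 6011.5 Mb
Total: 97378.5 Mb = 12172.3 MB.
At 100 Mbps: 97378.5 / 100 = 974 s ≈ 16.2 minutes.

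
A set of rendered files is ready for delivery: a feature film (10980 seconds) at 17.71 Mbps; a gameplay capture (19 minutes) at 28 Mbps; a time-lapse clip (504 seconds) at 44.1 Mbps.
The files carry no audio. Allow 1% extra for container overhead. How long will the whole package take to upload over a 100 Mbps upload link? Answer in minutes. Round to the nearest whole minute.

feature film: 17.710 Mbps × 10980 s × 1.01 = 196400.4 Mb
gameplay capture: 28.000 Mbps × 1140 s × 1.01 = 32239.2 Mb
time-lapse clip: 44.100 Mbps × 504 s × 1.01 = 22448.7 Mb
Total: 251088.2 Mb = 31386.0 MB.
At 100 Mbps: 251088.2 / 100 = 2511 s ≈ 41.8 minutes.

42 minutes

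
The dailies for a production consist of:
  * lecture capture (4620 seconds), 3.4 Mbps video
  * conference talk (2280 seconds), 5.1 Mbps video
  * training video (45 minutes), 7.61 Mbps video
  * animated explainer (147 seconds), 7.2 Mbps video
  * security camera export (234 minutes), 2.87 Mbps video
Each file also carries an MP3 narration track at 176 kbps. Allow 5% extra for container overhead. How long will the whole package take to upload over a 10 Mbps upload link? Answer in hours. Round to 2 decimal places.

Audio: 176 kbps = 0.176 Mbps.
lecture capture: 3.576 Mbps × 4620 s × 1.05 = 17347.2 Mb
conference talk: 5.276 Mbps × 2280 s × 1.05 = 12630.7 Mb
training video: 7.786 Mbps × 2700 s × 1.05 = 22073.3 Mb
animated explainer: 7.376 Mbps × 147 s × 1.05 = 1138.5 Mb
security camera export: 3.046 Mbps × 14040 s × 1.05 = 44904.1 Mb
Total: 98093.8 Mb = 12261.7 MB.
At 10 Mbps: 98093.8 / 10 = 9809 s ≈ 2.72 hours.

2.72 hours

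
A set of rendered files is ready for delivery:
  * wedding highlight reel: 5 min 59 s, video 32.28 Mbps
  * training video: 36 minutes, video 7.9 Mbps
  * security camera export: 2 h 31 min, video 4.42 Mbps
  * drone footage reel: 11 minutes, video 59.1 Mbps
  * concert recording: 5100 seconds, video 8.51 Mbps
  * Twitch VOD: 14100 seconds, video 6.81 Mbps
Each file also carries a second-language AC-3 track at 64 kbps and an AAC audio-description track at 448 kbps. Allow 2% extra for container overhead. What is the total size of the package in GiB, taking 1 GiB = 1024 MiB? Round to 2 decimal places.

31.26 GiB

Audio total: 64 + 448 = 512 kbps = 0.512 Mbps.
wedding highlight reel: 32.792 Mbps × 359 s × 1.02 = 12007.8 Mb
training video: 8.412 Mbps × 2160 s × 1.02 = 18533.3 Mb
security camera export: 4.932 Mbps × 9060 s × 1.02 = 45577.6 Mb
drone footage reel: 59.612 Mbps × 660 s × 1.02 = 40130.8 Mb
concert recording: 9.022 Mbps × 5100 s × 1.02 = 46932.4 Mb
Twitch VOD: 7.322 Mbps × 14100 s × 1.02 = 105305.0 Mb
Total: 268486.9 Mb = 33560.9 MB.
= 31.26 GiB.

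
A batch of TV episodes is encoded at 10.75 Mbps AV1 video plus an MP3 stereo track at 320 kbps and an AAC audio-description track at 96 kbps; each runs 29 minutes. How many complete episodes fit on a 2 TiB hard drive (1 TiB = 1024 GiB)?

29 min = 1740 s
Audio total: 320 + 96 = 416 kbps = 0.416 Mbps.
Total bitrate: 11.166 Mbps.
Per item: 11.166 Mbps × 1740 s = 19,429 Mb = 2,429 MB.
Capacity: 2 TiB = 17,592,186 Mb; 905.47 items → 905 complete.

905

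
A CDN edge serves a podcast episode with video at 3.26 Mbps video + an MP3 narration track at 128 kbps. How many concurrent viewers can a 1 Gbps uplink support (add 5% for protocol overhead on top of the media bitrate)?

281

Audio: 128 kbps = 0.128 Mbps.
Per-viewer media rate: 3.388 Mbps.
On the wire with 5% overhead: 3.557 Mbps.
1 Gbps = 1,000 Mbps; 1,000 / 3.557 = 281.10 → 281 viewers.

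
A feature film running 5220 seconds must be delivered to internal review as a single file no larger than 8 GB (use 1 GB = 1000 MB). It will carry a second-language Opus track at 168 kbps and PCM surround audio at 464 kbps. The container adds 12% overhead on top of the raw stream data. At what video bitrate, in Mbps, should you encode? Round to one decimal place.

10.3 Mbps

Budget: 8 GB = 64000.0 Mb.
Stream payload after overhead: 64000.0 / 1.12 = 57142.9 Mb.
Total bitrate budget: 57142.9 Mb / 5220 s = 10.947 Mbps.
Audio total: 168 + 464 = 632 kbps = 0.632 Mbps.
Video: 10.947 − 0.632 = 10.315 Mbps.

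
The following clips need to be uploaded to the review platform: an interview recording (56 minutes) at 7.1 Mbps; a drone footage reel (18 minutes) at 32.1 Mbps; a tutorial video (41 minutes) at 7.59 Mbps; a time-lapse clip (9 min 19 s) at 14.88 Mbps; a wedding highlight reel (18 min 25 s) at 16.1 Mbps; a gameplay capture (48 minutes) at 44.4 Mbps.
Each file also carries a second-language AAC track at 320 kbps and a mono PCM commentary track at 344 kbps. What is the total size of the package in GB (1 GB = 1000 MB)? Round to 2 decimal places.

29.85 GB

Audio total: 320 + 344 = 664 kbps = 0.664 Mbps.
interview recording: 7.764 Mbps × 3360 s = 26087.0 Mb
drone footage reel: 32.764 Mbps × 1080 s = 35385.1 Mb
tutorial video: 8.254 Mbps × 2460 s = 20304.8 Mb
time-lapse clip: 15.544 Mbps × 559 s = 8689.1 Mb
wedding highlight reel: 16.764 Mbps × 1105 s = 18524.2 Mb
gameplay capture: 45.064 Mbps × 2880 s = 129784.3 Mb
Total: 238774.6 Mb = 29846.8 MB.
= 29.85 GB.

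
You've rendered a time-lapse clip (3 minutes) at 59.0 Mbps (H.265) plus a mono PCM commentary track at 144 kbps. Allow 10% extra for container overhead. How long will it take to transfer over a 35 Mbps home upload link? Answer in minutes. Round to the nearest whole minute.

3 min = 180 s
Audio: 144 kbps = 0.144 Mbps.
Total bitrate: 59.144 Mbps.
File: 59.144 Mbps × 180 s = 10645.9 Mb.
With 10% container overhead: ×1.10. → 11710.5 Mb.
At 35 Mbps: 11710.5 / 35 = 334.6 s ≈ 5.58 minutes.

6 minutes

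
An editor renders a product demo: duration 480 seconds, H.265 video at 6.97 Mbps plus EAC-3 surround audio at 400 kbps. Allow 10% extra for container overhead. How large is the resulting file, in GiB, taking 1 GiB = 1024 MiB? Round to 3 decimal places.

0.453 GiB

Audio: 400 kbps = 0.400 Mbps.
Total bitrate: 6.97 + 0.400 = 7.370 Mbps.
Stream data: 7.370 Mbps × 480 s = 3537.6 Mb.
With 10% container overhead: ×1.10.
3,891 Mb = 486,420,000 bytes ÷ 1,073,741,824 = 0.453 GiB.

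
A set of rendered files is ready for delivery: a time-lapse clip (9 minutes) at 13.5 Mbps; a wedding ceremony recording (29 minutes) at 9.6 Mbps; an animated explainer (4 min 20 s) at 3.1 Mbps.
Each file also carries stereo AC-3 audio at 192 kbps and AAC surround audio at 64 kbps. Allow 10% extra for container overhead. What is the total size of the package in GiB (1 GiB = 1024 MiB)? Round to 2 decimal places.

Audio total: 192 + 64 = 256 kbps = 0.256 Mbps.
time-lapse clip: 13.756 Mbps × 540 s × 1.10 = 8171.1 Mb
wedding ceremony recording: 9.856 Mbps × 1740 s × 1.10 = 18864.4 Mb
animated explainer: 3.356 Mbps × 260 s × 1.10 = 959.8 Mb
Total: 27995.3 Mb = 3499.4 MB.
= 3.259 GiB.

3.26 GiB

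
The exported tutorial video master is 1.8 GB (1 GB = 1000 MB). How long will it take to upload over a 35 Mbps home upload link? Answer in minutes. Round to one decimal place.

6.9 minutes

File: 1.8 GB = 14400.0 Mb.
At 35 Mbps: 14400.0 / 35 = 411.4 s ≈ 6.86 minutes.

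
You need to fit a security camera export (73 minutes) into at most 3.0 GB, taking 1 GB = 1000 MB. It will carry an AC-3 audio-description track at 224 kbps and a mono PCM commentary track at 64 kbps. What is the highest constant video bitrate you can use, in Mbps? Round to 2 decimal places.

5.19 Mbps

Budget: 3.0 GB = 24000.0 Mb.
73 min = 4380 s
Total bitrate budget: 24000.0 Mb / 4380 s = 5.479 Mbps.
Audio total: 224 + 64 = 288 kbps = 0.288 Mbps.
Video: 5.479 − 0.288 = 5.191 Mbps.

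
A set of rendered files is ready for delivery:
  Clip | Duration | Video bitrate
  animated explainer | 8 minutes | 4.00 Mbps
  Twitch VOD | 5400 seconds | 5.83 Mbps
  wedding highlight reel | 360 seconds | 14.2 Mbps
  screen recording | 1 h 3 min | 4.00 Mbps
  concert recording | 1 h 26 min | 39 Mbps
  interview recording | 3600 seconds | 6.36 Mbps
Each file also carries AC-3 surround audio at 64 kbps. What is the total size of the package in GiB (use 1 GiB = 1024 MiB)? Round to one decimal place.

Audio: 64 kbps = 0.064 Mbps.
animated explainer: 4.064 Mbps × 480 s = 1950.7 Mb
Twitch VOD: 5.894 Mbps × 5400 s = 31827.6 Mb
wedding highlight reel: 14.264 Mbps × 360 s = 5135.0 Mb
screen recording: 4.064 Mbps × 3780 s = 15361.9 Mb
concert recording: 39.064 Mbps × 5160 s = 201570.2 Mb
interview recording: 6.424 Mbps × 3600 s = 23126.4 Mb
Total: 278971.9 Mb = 34871.5 MB.
= 32.48 GiB.

32.5 GiB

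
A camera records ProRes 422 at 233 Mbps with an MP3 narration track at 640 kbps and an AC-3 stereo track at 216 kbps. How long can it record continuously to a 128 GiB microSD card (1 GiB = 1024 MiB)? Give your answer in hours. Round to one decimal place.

Audio total: 640 + 216 = 856 kbps = 0.856 Mbps.
Total bitrate: 233 + 0.856 = 233.856 Mbps.
Capacity: 128 GiB = 1,099,512 Mb.
Recording time: 1,099,512 / 233.856 = 4,702 s ≈ 1.31 hours.

1.3 hours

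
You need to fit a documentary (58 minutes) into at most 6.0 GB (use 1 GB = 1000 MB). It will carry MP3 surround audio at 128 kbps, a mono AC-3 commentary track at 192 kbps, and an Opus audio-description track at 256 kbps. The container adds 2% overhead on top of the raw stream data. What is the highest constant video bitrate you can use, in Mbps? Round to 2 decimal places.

12.95 Mbps

Budget: 6.0 GB = 48000.0 Mb.
Stream payload after overhead: 48000.0 / 1.02 = 47058.8 Mb.
58 min = 3480 s
Total bitrate budget: 47058.8 Mb / 3480 s = 13.523 Mbps.
Audio total: 128 + 192 + 256 = 576 kbps = 0.576 Mbps.
Video: 13.523 − 0.576 = 12.947 Mbps.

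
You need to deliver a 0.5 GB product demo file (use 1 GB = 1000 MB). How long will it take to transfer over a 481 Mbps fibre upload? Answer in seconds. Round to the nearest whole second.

8 seconds

File: 0.5 GB = 4000.0 Mb.
At 481 Mbps: 4000.0 / 481 = 8.3 s ≈ 8.32 seconds.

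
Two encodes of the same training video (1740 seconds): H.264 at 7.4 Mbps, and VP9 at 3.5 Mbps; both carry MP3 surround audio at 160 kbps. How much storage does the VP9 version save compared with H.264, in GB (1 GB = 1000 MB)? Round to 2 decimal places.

Audio: 160 kbps = 0.160 Mbps.
H.264: 7.560 Mbps × 1740 s = 13154.4 Mb = 1.644 GB.
VP9: 3.660 Mbps × 1740 s = 6368.4 Mb = 0.796 GB.
Saving: 1.644 − 0.796 = 0.848 GB.

0.85 GB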